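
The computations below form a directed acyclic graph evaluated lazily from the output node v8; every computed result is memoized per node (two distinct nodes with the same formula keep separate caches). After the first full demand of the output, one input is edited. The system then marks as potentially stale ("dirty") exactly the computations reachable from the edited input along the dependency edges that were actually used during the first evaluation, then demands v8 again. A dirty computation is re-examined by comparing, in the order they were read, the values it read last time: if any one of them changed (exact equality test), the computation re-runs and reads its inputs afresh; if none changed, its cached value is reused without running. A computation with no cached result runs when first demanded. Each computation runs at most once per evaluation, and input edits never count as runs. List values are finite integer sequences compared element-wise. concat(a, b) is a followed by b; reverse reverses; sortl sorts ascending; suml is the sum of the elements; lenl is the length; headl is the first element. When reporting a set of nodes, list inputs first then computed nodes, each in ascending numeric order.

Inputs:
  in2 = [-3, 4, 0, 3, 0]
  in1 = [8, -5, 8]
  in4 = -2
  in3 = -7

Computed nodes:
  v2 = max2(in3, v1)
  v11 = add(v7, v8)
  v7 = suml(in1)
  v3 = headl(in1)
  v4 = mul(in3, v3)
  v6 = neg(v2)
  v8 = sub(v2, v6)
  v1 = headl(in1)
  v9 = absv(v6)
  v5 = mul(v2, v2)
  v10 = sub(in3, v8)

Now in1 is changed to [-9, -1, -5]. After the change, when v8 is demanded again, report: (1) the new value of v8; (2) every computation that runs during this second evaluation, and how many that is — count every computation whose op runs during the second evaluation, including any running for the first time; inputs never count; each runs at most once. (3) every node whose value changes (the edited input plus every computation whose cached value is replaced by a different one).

Demanding v8 again yields -14.
4 computations run: v1, v2, v6, v8.
The nodes whose values change: in1, v1, v2, v6, v8.

First demand of the output computes:
  v1 = headl([8, -5, 8]) = 8
  v2 = max2(-7, 8) = 8
  v6 = neg(8) = -8
  v8 = sub(8, -8) = 16

After the edit, cleaning proceeds:
  v1: a read changed (in1 [8, -5, 8]->[-9, -1, -5]) — executes, giving -9.
  v2: a read changed (v1 8->-9) — executes, giving -7.
  v6: a read changed (v2 8->-7) — executes, giving 7.
  v8: a read changed (v2 8->-7; v6 -8->7) — executes, giving -14.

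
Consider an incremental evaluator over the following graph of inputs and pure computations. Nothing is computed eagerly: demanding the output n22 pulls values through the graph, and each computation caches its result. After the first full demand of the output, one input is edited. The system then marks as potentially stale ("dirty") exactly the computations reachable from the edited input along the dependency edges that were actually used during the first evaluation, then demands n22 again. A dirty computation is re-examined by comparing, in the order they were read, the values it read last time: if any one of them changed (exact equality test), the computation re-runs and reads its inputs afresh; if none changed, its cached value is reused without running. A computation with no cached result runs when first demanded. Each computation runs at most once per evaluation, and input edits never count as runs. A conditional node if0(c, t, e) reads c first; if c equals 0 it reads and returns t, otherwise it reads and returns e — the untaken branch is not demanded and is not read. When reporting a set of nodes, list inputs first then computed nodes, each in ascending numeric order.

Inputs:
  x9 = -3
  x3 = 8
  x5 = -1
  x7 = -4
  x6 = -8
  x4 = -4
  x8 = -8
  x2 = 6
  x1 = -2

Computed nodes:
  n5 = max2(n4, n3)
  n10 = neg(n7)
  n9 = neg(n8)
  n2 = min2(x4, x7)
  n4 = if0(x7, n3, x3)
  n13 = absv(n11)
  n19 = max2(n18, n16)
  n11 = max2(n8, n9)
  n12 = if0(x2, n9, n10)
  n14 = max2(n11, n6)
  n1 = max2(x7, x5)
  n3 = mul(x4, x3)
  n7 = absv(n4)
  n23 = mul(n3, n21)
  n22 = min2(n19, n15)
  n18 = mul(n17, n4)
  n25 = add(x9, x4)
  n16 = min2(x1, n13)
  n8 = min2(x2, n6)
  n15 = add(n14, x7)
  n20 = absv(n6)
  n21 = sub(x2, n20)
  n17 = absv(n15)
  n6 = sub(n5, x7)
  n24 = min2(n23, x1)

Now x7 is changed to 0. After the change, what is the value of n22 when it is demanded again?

n22 now evaluates to -2.

Initial pass — values computed on the first demand:
  n3 = mul(-4, 8) = -32
  n4 = if0(x7=-4 -> else branch x3) = 8
  n5 = max2(8, -32) = 8
  n6 = sub(8, -4) = 12
  n8 = min2(6, 12) = 6
  n9 = neg(6) = -6
  n11 = max2(6, -6) = 6
  n13 = absv(6) = 6
  n14 = max2(6, 12) = 12
  n15 = add(12, -4) = 8
  n16 = min2(-2, 6) = -2
  n17 = absv(8) = 8
  n18 = mul(8, 8) = 64
  n19 = max2(64, -2) = 64
  n22 = min2(64, 8) = 8

Second demand — change propagation:
  n4: re-runs because x7 -4->0; new result -32.
  n5: re-runs because n4 8->-32; new result -32.
  n6: re-runs because n5 8->-32; x7 -4->0; new result -32.
  n8: re-runs because n6 12->-32; new result -32.
  n9: re-runs because n8 6->-32; new result 32.
  n11: re-runs because n8 6->-32; n9 -6->32; new result 32.
  n13: re-runs because n11 6->32; new result 32.
  n14: re-runs because n11 6->32; n6 12->-32; new result 32.
  n15: re-runs because n14 12->32; x7 -4->0; new result 32.
  n16: re-runs because n13 6->32; new result -2 (unchanged).
  n17: re-runs because n15 8->32; new result 32.
  n18: re-runs because n17 8->32; n4 8->-32; new result -1024.
  n19: re-runs because n18 64->-1024; new result -2.
  n22: re-runs because n19 64->-2; n15 8->32; new result -2.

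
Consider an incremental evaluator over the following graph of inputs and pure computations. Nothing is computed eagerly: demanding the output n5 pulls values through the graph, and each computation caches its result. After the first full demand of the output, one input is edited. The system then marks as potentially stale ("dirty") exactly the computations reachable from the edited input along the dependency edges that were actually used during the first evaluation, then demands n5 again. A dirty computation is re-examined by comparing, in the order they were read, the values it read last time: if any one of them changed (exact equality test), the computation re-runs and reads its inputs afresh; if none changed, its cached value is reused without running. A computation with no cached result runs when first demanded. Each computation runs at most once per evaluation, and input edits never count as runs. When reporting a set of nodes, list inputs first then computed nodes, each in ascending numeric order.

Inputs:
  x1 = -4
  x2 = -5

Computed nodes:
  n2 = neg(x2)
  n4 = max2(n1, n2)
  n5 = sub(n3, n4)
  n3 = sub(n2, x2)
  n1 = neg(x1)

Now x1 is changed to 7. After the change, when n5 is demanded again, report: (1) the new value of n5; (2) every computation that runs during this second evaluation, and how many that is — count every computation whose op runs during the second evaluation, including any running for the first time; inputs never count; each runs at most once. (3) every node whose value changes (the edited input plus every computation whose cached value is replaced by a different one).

n5 now evaluates to 5.
Run set: n1, n4 (2 run).
Changed values: x1, n1.
The important point: n4 recomputes to an identical value, and the output ends up unchanged.

Initial pass — values computed on the first demand:
  n1 = neg(-4) = 4
  n2 = neg(-5) = 5
  n3 = sub(5, -5) = 10
  n4 = max2(4, 5) = 5
  n5 = sub(10, 5) = 5

Second demand — change propagation:
  n1: re-runs because x1 -4->7; new result -7.
  n4: re-runs because n1 4->-7; new result 5 (unchanged).
  n5: re-examined; everything it read last time is the same (n3 unchanged, n4 unchanged) — cache 5 kept, no run.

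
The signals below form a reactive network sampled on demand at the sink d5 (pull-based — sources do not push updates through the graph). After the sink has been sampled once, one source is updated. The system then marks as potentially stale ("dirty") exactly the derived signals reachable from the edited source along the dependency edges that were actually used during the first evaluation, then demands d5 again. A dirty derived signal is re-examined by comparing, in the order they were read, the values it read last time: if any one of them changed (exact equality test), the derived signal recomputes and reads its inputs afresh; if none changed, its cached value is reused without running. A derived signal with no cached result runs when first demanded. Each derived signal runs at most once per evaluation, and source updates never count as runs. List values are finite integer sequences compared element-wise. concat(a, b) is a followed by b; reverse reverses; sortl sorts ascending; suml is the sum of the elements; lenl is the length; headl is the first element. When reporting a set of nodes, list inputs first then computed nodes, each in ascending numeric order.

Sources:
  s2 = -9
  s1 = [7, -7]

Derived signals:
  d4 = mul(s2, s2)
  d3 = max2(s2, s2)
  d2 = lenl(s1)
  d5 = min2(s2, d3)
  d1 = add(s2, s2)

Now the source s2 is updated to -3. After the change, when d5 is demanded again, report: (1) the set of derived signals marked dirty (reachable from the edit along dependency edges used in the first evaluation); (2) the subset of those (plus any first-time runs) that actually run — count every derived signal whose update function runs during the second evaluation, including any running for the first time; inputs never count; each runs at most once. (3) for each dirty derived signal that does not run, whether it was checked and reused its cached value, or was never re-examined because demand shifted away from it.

Dirty set: d3, d5.
Run set: d3, d5 (2 run).
All dirty derived signals ended up running.

Initial pass — values computed on the first demand:
  d3 = max2(-9, -9) = -9
  d5 = min2(-9, -9) = -9

Second demand — change propagation:
  d3: re-runs because s2 -9->-3; s2 -9->-3; new result -3.
  d5: re-runs because s2 -9->-3; d3 -9->-3; new result -3.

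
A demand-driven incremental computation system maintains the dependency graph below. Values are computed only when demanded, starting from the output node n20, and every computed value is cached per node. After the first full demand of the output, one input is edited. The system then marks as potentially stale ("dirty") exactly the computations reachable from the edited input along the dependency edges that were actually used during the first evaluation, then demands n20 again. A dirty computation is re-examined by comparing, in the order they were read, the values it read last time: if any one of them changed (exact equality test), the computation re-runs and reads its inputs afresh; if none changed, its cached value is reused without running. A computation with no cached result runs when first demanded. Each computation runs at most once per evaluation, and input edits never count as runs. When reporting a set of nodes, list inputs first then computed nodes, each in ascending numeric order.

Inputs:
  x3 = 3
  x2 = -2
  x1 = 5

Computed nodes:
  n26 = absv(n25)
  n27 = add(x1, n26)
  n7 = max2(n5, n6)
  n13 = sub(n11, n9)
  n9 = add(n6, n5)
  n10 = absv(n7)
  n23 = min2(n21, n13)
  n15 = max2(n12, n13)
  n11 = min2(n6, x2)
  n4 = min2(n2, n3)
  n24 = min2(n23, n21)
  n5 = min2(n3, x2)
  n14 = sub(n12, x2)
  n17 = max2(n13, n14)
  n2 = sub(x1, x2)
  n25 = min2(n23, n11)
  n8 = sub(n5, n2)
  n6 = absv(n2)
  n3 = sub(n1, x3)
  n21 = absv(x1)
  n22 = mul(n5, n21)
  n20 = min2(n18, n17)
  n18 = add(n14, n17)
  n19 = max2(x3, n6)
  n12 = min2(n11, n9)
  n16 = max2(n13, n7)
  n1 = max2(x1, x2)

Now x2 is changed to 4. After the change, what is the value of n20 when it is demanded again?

New value of n20: -5.
Key observation: the cutoff stops propagation at n3 — its inputs' values are unchanged, so it reuses its cache.

First evaluation (everything demanded from the output):
  n1 = max2(5, -2) = 5
  n2 = sub(5, -2) = 7
  n3 = sub(5, 3) = 2
  n5 = min2(2, -2) = -2
  n6 = absv(7) = 7
  n9 = add(7, -2) = 5
  n11 = min2(7, -2) = -2
  n12 = min2(-2, 5) = -2
  n13 = sub(-2, 5) = -7
  n14 = sub(-2, -2) = 0
  n17 = max2(-7, 0) = 0
  n18 = add(0, 0) = 0
  n20 = min2(0, 0) = 0

Propagation after the edit:
  n1: runs — x2 -2->4; result 5 (same value as before).
  n2: runs — x2 -2->4; result 1.
  n3: checked — values it read are unchanged (n1 unchanged, x3 unchanged); reused cached 2 without running.
  n5: runs — x2 -2->4; result 2.
  n6: runs — n2 7->1; result 1.
  n9: runs — n6 7->1; n5 -2->2; result 3.
  n11: runs — n6 7->1; x2 -2->4; result 1.
  n12: runs — n11 -2->1; n9 5->3; result 1.
  n13: runs — n11 -2->1; n9 5->3; result -2.
  n14: runs — n12 -2->1; x2 -2->4; result -3.
  n17: runs — n13 -7->-2; n14 0->-3; result -2.
  n18: runs — n14 0->-3; n17 0->-2; result -5.
  n20: runs — n18 0->-5; n17 0->-2; result -5.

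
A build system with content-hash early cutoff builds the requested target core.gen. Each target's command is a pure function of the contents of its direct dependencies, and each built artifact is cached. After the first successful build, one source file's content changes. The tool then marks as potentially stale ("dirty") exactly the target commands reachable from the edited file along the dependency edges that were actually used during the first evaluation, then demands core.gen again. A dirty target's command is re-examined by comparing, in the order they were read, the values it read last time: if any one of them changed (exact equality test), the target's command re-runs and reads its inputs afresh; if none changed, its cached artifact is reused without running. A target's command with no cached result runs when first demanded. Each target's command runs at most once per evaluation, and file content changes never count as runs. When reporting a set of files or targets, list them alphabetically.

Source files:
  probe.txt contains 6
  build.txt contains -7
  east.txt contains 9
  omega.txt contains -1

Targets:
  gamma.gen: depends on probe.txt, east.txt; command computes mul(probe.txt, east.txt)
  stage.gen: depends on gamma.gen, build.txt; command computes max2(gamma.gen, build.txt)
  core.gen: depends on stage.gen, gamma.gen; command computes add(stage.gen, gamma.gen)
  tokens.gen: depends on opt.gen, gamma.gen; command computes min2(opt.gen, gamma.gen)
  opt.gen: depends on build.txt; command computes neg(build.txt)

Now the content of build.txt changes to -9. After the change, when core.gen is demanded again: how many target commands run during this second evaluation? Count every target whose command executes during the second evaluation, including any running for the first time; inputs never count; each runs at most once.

First evaluation (everything demanded from the output):
  gamma.gen = mul(6, 9) = 54
  stage.gen = max2(54, -7) = 54
  core.gen = add(54, 54) = 108

Propagation after the edit:
  stage.gen: runs — build.txt -7->-9; result 54 (same value as before).
  core.gen: checked — values it read are unchanged (stage.gen unchanged, gamma.gen unchanged); reused cached 108 without running.

Key observation: the change is absorbed at stage.gen — it re-runs but produces the same value, and the output's value is unchanged.

Target commands that run: stage.gen — 1 in total.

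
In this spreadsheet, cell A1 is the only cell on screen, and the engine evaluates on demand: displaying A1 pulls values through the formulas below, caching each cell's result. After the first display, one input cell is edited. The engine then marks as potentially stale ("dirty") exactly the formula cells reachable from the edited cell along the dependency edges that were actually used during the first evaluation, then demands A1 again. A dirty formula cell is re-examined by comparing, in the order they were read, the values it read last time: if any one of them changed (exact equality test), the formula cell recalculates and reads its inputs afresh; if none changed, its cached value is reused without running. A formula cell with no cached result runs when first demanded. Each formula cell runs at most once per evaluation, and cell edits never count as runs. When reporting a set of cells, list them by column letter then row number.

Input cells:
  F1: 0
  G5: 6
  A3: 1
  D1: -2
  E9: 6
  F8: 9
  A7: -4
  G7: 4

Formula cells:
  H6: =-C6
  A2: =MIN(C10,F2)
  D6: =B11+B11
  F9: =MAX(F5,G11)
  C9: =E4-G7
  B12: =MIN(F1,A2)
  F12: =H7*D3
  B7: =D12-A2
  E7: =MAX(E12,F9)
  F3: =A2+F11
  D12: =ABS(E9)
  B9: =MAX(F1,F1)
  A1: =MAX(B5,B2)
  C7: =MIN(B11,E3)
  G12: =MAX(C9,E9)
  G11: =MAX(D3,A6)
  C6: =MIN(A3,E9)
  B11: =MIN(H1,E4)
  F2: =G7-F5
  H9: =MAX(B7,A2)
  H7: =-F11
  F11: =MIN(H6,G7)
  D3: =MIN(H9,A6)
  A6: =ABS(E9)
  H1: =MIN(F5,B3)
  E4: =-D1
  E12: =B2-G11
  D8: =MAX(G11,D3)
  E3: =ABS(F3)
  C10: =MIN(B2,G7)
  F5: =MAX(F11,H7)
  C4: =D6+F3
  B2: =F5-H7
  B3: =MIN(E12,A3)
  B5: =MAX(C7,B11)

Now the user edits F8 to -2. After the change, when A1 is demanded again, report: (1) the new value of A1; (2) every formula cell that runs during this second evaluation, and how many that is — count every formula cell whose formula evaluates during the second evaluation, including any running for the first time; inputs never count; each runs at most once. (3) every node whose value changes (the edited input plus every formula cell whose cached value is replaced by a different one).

Initial pass — values computed on the first demand:
  A6 = ABS(6) = 6
  C6 = MIN(1, 6) = 1
  D12 = ABS(6) = 6
  E4 = -(-2) = 2
  H6 = -(1) = -1
  F11 = MIN(-1, 4) = -1
  H7 = -(-1) = 1
  F5 = MAX(-1, 1) = 1
  B2 = 1 - 1 = 0
  C10 = MIN(0, 4) = 0
  F2 = 4 - 1 = 3
  A2 = MIN(0, 3) = 0
  B7 = 6 - 0 = 6
  F3 = 0 + -1 = -1
  E3 = ABS(-1) = 1
  H9 = MAX(6, 0) = 6
  D3 = MIN(6, 6) = 6
  G11 = MAX(6, 6) = 6
  E12 = 0 - 6 = -6
  B3 = MIN(-6, 1) = -6
  H1 = MIN(1, -6) = -6
  B11 = MIN(-6, 2) = -6
  C7 = MIN(-6, 1) = -6
  B5 = MAX(-6, -6) = -6
  A1 = MAX(-6, 0) = 0

Second demand — change propagation:
  no demanded computation ever read F8, so the edit dirties nothing and nothing runs.

The important point: nothing the output needs ever reads F8, so the edit is invisible to it.

A1 now evaluates to 0.
Run set: none (0 run).
Changed values: F8.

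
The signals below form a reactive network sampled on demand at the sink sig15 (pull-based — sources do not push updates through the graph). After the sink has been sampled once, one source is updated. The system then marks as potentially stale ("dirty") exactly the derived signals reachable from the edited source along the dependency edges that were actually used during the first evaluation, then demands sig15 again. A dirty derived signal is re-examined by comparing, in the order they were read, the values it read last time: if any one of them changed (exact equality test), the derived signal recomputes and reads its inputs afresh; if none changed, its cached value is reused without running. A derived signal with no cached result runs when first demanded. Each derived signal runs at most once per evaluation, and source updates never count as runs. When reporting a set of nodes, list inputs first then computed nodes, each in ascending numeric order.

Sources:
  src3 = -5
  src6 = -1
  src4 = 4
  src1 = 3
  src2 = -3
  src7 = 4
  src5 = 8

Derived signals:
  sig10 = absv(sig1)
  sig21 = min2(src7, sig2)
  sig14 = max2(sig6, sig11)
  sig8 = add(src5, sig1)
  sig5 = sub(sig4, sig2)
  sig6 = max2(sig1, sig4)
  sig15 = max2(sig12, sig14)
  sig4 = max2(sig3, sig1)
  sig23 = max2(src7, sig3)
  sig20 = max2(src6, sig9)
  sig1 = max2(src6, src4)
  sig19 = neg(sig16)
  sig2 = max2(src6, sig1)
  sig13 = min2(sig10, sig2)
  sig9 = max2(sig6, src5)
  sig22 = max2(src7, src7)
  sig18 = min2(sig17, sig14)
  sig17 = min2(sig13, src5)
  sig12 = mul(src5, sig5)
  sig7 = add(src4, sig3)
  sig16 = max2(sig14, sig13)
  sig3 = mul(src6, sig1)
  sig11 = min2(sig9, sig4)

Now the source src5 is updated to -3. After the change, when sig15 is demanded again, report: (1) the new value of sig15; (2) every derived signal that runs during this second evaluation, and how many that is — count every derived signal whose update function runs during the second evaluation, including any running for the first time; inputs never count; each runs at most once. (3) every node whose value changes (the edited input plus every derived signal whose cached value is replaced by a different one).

Initial pass — values computed on the first demand:
  sig1 = max2(-1, 4) = 4
  sig2 = max2(-1, 4) = 4
  sig3 = mul(-1, 4) = -4
  sig4 = max2(-4, 4) = 4
  sig5 = sub(4, 4) = 0
  sig6 = max2(4, 4) = 4
  sig9 = max2(4, 8) = 8
  sig11 = min2(8, 4) = 4
  sig12 = mul(8, 0) = 0
  sig14 = max2(4, 4) = 4
  sig15 = max2(0, 4) = 4

Second demand — change propagation:
  sig9: re-runs because src5 8->-3; new result 4.
  sig11: re-runs because sig9 8->4; new result 4 (unchanged).
  sig12: re-runs because src5 8->-3; new result 0 (unchanged).
  sig14: re-examined; everything it read last time is the same (sig6 unchanged, sig11 unchanged) — cache 4 kept, no run.
  sig15: re-examined; everything it read last time is the same (sig12 unchanged, sig14 unchanged) — cache 4 kept, no run.

The important point: at sig14 every value read last time is unchanged, so the dirty flag clears without a run.

sig15 now evaluates to 4.
Run set: sig9, sig11, sig12 (3 run).
Changed values: src5, sig9.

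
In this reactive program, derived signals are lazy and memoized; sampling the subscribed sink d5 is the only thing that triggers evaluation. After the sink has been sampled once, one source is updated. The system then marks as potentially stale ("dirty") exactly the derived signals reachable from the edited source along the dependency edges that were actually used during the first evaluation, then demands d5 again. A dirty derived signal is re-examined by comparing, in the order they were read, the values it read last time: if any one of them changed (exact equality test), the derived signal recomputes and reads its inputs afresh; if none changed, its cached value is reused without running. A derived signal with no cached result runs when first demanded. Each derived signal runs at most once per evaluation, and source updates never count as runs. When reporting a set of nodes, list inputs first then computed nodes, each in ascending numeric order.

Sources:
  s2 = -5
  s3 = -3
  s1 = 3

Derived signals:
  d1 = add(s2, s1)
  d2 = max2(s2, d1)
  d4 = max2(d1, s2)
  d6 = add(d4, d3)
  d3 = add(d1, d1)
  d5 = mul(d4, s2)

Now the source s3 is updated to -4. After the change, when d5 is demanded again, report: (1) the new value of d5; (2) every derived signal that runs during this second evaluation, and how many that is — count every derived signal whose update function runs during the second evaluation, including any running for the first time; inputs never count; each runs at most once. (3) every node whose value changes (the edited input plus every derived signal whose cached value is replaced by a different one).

Demanding d5 again yields 10.
0 derived signals run: none.
The nodes whose values change: s3.
Note the shortcut — nothing in the graph depends on s3 at all, so no recomputation happens.

First demand of the output computes:
  d1 = add(-5, 3) = -2
  d4 = max2(-2, -5) = -2
  d5 = mul(-2, -5) = 10

After the edit, cleaning proceeds:
  no node depends on s3 at all; the second demand re-runs nothing.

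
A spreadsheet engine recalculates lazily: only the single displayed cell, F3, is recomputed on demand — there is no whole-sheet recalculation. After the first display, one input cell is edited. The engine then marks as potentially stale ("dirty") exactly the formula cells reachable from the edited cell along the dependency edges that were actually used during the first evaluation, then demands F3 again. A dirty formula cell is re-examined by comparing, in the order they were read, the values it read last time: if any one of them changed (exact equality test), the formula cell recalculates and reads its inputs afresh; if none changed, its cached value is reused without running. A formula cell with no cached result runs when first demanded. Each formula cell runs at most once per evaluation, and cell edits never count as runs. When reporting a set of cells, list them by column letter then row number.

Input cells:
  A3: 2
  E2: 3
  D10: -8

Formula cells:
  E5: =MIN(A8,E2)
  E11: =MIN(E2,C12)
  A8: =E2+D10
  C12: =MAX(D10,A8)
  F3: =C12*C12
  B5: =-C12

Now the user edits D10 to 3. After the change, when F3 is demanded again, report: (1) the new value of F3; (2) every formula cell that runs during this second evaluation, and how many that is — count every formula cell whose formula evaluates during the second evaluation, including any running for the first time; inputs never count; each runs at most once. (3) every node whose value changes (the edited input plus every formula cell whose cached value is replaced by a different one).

First evaluation (everything demanded from the output):
  A8 = 3 + -8 = -5
  C12 = MAX(-8, -5) = -5
  F3 = -5 * -5 = 25

Propagation after the edit:
  A8: runs — D10 -8->3; result 6.
  C12: runs — D10 -8->3; A8 -5->6; result 6.
  F3: runs — C12 -5->6; C12 -5->6; result 36.

New value of F3: 36.
Formula cells that run: A8, C12, F3 — 3 in total.
Values that change: A8, C12, D10, F3.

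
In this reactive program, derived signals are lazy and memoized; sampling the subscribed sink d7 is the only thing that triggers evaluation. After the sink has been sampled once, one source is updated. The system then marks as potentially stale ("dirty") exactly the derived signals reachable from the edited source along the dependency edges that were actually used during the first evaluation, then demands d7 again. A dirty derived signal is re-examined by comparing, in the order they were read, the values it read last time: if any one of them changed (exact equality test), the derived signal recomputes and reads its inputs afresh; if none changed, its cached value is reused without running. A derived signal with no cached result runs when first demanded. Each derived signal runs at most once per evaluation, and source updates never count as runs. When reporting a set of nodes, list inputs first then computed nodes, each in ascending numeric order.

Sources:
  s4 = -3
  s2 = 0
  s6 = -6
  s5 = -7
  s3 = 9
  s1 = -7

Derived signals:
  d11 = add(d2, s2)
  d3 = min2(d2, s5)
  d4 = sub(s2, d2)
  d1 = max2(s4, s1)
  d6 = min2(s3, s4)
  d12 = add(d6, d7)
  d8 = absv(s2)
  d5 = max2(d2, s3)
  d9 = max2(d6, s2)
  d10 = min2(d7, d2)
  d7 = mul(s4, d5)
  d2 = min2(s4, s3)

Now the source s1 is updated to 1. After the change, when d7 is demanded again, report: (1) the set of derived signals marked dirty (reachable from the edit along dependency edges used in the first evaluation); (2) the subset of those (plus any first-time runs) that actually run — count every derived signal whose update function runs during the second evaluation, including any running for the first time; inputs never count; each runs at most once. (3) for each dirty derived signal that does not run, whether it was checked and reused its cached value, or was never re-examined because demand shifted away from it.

First demand of the output computes:
  d2 = min2(-3, 9) = -3
  d5 = max2(-3, 9) = 9
  d7 = mul(-3, 9) = -27

After the edit, cleaning proceeds:
  s1 only reaches undemanded nodes; the second demand re-runs nothing.

Note the shortcut — s1 feeds only undemanded nodes, so no recomputation happens.

The edit dirties: none.
0 derived signals run: none.
No dirty derived signal escaped a run.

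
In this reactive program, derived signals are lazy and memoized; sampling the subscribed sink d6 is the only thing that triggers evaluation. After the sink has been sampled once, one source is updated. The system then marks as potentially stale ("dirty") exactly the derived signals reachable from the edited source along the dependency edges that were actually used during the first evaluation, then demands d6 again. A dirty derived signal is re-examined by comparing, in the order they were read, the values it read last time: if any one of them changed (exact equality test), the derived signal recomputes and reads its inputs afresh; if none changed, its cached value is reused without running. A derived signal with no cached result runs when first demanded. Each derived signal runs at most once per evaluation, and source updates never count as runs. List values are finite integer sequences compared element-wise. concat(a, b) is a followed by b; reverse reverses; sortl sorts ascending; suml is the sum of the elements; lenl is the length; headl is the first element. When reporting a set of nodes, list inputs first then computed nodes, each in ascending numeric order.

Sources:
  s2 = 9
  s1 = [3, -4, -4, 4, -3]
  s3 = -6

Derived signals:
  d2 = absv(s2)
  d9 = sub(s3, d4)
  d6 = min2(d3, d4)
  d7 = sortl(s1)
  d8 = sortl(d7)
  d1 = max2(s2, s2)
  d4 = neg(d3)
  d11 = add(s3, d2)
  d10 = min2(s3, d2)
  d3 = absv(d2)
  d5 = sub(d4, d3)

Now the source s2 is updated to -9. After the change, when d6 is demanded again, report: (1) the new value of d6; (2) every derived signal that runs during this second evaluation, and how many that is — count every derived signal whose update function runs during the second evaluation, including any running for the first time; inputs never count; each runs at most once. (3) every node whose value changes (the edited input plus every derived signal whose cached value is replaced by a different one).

Demanding d6 again yields -9.
1 derived signals run: d2.
The nodes whose values change: s2.
Note the absorption at d2: it re-runs yet its value is the same, leaving the output's value untouched.

First demand of the output computes:
  d2 = absv(9) = 9
  d3 = absv(9) = 9
  d4 = neg(9) = -9
  d6 = min2(9, -9) = -9

After the edit, cleaning proceeds:
  d2: a read changed (s2 9->-9) — executes, giving 9 — identical to its old value.
  d3: dirty, but its reads are unchanged (d2 unchanged); cached 9 stands.
  d4: dirty, but its reads are unchanged (d3 unchanged); cached -9 stands.
  d6: dirty, but its reads are unchanged (d3 unchanged, d4 unchanged); cached -9 stands.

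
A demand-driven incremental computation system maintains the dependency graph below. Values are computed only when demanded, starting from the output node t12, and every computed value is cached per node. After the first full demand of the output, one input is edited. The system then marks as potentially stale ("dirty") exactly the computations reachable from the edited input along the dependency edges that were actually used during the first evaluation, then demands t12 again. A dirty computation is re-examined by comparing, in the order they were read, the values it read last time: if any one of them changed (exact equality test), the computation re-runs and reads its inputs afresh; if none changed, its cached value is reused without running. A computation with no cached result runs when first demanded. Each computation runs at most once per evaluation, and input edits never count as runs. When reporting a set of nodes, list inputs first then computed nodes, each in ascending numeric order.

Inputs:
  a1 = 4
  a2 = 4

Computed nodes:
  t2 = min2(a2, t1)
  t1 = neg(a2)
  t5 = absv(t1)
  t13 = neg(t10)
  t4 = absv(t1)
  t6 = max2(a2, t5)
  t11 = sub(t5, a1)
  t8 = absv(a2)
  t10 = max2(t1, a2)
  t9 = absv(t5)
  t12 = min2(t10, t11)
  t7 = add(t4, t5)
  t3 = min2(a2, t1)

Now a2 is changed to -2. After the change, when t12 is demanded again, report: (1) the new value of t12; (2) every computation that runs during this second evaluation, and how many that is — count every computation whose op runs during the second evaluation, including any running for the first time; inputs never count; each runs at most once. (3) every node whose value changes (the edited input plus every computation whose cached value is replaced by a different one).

First evaluation (everything demanded from the output):
  t1 = neg(4) = -4
  t5 = absv(-4) = 4
  t10 = max2(-4, 4) = 4
  t11 = sub(4, 4) = 0
  t12 = min2(4, 0) = 0

Propagation after the edit:
  t1: runs — a2 4->-2; result 2.
  t5: runs — t1 -4->2; result 2.
  t10: runs — t1 -4->2; a2 4->-2; result 2.
  t11: runs — t5 4->2; result -2.
  t12: runs — t10 4->2; t11 0->-2; result -2.

New value of t12: -2.
Computations that run: t1, t5, t10, t11, t12 — 5 in total.
Values that change: a2, t1, t5, t10, t11, t12.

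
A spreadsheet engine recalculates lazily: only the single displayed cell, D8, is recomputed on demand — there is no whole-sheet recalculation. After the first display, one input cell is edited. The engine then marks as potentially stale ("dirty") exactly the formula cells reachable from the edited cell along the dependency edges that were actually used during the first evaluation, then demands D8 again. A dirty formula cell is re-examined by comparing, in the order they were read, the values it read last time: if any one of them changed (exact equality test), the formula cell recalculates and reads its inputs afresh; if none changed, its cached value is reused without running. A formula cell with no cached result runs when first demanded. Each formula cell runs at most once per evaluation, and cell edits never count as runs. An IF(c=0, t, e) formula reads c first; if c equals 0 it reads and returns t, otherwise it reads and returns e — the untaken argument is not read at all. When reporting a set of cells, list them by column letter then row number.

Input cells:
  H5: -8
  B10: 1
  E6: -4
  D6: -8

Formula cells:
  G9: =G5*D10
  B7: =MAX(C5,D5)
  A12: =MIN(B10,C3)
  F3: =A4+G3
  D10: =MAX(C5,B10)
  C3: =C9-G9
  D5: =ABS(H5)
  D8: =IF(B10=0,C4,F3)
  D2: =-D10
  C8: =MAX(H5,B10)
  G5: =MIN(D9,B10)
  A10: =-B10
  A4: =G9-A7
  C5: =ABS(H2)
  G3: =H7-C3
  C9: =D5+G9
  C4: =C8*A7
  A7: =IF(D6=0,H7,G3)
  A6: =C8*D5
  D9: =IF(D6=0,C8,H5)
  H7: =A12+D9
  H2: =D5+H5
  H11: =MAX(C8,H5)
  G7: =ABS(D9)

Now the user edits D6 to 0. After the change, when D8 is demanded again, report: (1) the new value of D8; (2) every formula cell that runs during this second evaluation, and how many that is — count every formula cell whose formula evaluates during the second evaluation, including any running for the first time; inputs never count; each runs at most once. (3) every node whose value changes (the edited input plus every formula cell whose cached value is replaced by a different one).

New value of D8: -7.
Formula cells that run: A4, A7, C3, C8, C9, D8, D9, F3, G3, G5, G9, H7 — 12 in total.
Values that change: A4, A7, C9, D6, D8, D9, F3, G3, G5, G9, H7.
Key observation: a condition flipped, so demand reaches new nodes — C8 runs for the first time.

First evaluation (everything demanded from the output):
  D5 = ABS(-8) = 8
  D9 = IF(D6=0: D6=-8 -> else branch H5) = -8
  G5 = MIN(-8, 1) = -8
  H2 = 8 + -8 = 0
  C5 = ABS(0) = 0
  D10 = MAX(0, 1) = 1
  G9 = -8 * 1 = -8
  C9 = 8 + -8 = 0
  C3 = 0 - -8 = 8
  A12 = MIN(1, 8) = 1
  H7 = 1 + -8 = -7
  G3 = -7 - 8 = -15
  A7 = IF(D6=0: D6=-8 -> else branch G3) = -15
  A4 = -8 - -15 = 7
  F3 = 7 + -15 = -8
  D8 = IF(B10=0: B10=1 -> else branch F3) = -8

Propagation after the edit:
  C8: demanded for the first time — runs, produces 1.
  D9: runs — D6 -8->0; result 1.
  G5: runs — D9 -8->1; result 1.
  G9: runs — G5 -8->1; result 1.
  C9: runs — G9 -8->1; result 9.
  C3: runs — C9 0->9; G9 -8->1; result 8 (same value as before).
  A12: checked — values it read are unchanged (B10 unchanged, C3 unchanged); reused cached 1 without running.
  H7: runs — D9 -8->1; result 2.
  G3: runs — H7 -7->2; result -6.
  A7: runs — D6 -8->0; G3 -15->-6; result 2.
  A4: runs — G9 -8->1; A7 -15->2; result -1.
  F3: runs — A4 7->-1; G3 -15->-6; result -7.
  D8: runs — F3 -8->-7; result -7.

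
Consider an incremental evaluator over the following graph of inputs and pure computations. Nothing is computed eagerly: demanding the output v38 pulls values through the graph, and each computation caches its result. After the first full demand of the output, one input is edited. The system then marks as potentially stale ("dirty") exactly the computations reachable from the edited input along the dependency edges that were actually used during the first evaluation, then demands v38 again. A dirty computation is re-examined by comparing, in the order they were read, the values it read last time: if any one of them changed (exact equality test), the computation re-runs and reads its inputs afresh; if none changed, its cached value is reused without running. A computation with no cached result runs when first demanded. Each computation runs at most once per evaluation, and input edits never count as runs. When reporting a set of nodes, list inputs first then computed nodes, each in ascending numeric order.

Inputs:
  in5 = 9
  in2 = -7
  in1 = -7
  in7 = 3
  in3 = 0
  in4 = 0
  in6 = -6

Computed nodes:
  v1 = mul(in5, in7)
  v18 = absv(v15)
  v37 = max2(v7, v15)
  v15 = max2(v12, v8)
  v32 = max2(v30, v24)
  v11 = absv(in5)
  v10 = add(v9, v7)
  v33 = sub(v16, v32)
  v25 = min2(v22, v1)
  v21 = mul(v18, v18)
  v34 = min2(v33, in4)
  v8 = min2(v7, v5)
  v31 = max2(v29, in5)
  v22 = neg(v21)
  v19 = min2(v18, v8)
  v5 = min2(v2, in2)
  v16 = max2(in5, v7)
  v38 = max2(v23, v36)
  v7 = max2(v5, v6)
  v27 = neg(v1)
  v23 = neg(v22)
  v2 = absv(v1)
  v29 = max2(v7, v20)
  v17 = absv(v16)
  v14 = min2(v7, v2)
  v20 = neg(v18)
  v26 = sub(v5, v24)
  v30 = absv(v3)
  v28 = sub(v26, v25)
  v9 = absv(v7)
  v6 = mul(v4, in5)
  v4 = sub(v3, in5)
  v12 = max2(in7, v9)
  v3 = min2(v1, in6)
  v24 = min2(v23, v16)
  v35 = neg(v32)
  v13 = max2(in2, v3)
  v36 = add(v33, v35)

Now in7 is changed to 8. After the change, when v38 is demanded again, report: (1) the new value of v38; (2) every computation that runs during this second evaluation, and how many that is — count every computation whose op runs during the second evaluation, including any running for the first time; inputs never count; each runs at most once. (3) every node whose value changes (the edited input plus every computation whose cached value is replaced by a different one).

v38 now evaluates to 64.
Run set: v1, v2, v3, v5, v12, v15, v18, v21, v22, v23, v24, v38 (12 run).
Changed values: in7, v1, v2, v12, v15, v18, v21, v22, v23, v38.
The important point: at v4 every value read last time is unchanged, so the dirty flag clears without a run.

Initial pass — values computed on the first demand:
  v1 = mul(9, 3) = 27
  v2 = absv(27) = 27
  v3 = min2(27, -6) = -6
  v4 = sub(-6, 9) = -15
  v5 = min2(27, -7) = -7
  v6 = mul(-15, 9) = -135
  v7 = max2(-7, -135) = -7
  v8 = min2(-7, -7) = -7
  v9 = absv(-7) = 7
  v12 = max2(3, 7) = 7
  v15 = max2(7, -7) = 7
  v16 = max2(9, -7) = 9
  v18 = absv(7) = 7
  v21 = mul(7, 7) = 49
  v22 = neg(49) = -49
  v23 = neg(-49) = 49
  v24 = min2(49, 9) = 9
  v30 = absv(-6) = 6
  v32 = max2(6, 9) = 9
  v33 = sub(9, 9) = 0
  v35 = neg(9) = -9
  v36 = add(0, -9) = -9
  v38 = max2(49, -9) = 49

Second demand — change propagation:
  v1: re-runs because in7 3->8; new result 72.
  v2: re-runs because v1 27->72; new result 72.
  v3: re-runs because v1 27->72; new result -6 (unchanged).
  v4: re-examined; everything it read last time is the same (v3 unchanged, in5 unchanged) — cache -15 kept, no run.
  v5: re-runs because v2 27->72; new result -7 (unchanged).
  v6: re-examined; everything it read last time is the same (v4 unchanged, in5 unchanged) — cache -135 kept, no run.
  v7: re-examined; everything it read last time is the same (v5 unchanged, v6 unchanged) — cache -7 kept, no run.
  v8: re-examined; everything it read last time is the same (v7 unchanged, v5 unchanged) — cache -7 kept, no run.
  v9: re-examined; everything it read last time is the same (v7 unchanged) — cache 7 kept, no run.
  v12: re-runs because in7 3->8; new result 8.
  v15: re-runs because v12 7->8; new result 8.
  v16: re-examined; everything it read last time is the same (in5 unchanged, v7 unchanged) — cache 9 kept, no run.
  v18: re-runs because v15 7->8; new result 8.
  v21: re-runs because v18 7->8; v18 7->8; new result 64.
  v22: re-runs because v21 49->64; new result -64.
  v23: re-runs because v22 -49->-64; new result 64.
  v24: re-runs because v23 49->64; new result 9 (unchanged).
  v30: re-examined; everything it read last time is the same (v3 unchanged) — cache 6 kept, no run.
  v32: re-examined; everything it read last time is the same (v30 unchanged, v24 unchanged) — cache 9 kept, no run.
  v33: re-examined; everything it read last time is the same (v16 unchanged, v32 unchanged) — cache 0 kept, no run.
  v35: re-examined; everything it read last time is the same (v32 unchanged) — cache -9 kept, no run.
  v36: re-examined; everything it read last time is the same (v33 unchanged, v35 unchanged) — cache -9 kept, no run.
  v38: re-runs because v23 49->64; new result 64.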